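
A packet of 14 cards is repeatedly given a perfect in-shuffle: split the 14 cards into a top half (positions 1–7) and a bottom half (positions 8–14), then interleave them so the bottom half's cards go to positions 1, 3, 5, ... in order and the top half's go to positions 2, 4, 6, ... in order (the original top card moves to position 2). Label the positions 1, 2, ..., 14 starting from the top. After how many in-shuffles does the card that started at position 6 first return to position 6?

Follow position 6 under repeated in-shuffles:
6 → 12 → 9 → 3 → 6
It first returns after 4 in-shuffles.

4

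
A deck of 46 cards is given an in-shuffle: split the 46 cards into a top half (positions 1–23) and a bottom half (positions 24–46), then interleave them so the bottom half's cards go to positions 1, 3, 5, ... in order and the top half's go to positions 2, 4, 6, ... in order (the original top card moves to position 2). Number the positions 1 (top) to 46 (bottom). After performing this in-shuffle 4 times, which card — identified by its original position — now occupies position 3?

Work backwards from position 3, undoing one in-shuffle at a time:
3 ← 25 ← 36 ← 18 ← 9
So the card now at position 3 started at position 9.

9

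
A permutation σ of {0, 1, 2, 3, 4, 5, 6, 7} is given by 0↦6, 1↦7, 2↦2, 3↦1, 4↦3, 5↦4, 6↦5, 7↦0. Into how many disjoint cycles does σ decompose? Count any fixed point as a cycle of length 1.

Cycle decomposition: (0 6 5 4 3 1 7) (2).
2 cycles.

2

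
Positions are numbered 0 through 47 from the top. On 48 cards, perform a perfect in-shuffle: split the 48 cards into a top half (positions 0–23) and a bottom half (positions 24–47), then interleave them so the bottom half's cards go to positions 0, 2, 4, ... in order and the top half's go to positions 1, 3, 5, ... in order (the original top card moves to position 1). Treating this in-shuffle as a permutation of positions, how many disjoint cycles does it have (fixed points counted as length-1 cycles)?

4

Trace each unvisited position around until it returns:
(0 1 3 7 15 31 ... len 21) (2 5 11 23 47 46 ... len 21) (6 13 27) (20 41 34)
4 cycles in total.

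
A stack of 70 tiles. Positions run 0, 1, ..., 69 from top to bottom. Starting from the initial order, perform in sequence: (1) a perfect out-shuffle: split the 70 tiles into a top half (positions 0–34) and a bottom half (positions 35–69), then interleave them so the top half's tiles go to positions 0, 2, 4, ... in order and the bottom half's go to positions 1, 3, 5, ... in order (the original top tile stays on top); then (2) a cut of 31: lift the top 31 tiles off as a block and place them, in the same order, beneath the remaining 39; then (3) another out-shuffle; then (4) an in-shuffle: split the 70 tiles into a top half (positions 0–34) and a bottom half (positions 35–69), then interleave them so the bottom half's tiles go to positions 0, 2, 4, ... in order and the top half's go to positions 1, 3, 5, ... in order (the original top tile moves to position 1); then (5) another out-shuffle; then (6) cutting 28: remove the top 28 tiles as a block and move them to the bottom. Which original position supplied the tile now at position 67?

38

Undo the operations in reverse order, starting from position 67:
  undo op 6 (cut 28): 67 ← 25
  undo op 5 (out-shuffle, from bottom half): 25 ← 47
  undo op 4 (in-shuffle, from top half): 47 ← 23
  undo op 3 (out-shuffle, from bottom half): 23 ← 46
  undo op 2 (cut 31): 46 ← 7
  undo op 1 (out-shuffle, from bottom half): 7 ← 38
So the tile at position 67 came from original position 38.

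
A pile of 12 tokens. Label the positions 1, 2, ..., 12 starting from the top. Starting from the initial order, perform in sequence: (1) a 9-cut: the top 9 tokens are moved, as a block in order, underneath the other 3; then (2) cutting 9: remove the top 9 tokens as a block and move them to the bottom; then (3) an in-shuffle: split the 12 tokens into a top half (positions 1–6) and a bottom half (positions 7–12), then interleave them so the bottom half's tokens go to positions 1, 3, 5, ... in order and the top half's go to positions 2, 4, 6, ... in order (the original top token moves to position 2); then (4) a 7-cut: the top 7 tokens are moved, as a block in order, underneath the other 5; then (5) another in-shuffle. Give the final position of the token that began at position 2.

3

Track the token from position 2 forward through each operation:
  after op 1 (cut 9): 2 → 5
  after op 2 (cut 9): 5 → 8
  after op 3 (in-shuffle): 8 → 3
  after op 4 (cut 7): 3 → 8
  after op 5 (in-shuffle): 8 → 3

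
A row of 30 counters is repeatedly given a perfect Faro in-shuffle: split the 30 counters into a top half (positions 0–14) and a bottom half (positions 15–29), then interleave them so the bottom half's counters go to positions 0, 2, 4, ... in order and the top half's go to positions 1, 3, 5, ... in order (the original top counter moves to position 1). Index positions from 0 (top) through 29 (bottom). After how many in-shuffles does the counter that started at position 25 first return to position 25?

5

Follow position 25 under repeated in-shuffles:
25 → 20 → 10 → 21 → 12 → 25
It first returns after 5 in-shuffles.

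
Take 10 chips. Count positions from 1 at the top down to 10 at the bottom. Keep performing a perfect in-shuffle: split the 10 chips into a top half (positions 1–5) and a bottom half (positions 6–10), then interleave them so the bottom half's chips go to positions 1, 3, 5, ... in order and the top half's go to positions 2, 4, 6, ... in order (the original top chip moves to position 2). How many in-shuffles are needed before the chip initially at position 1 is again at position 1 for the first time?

Follow position 1 under repeated in-shuffles:
1 → 2 → 4 → 8 → 5 → 10 → 9 → 7 → 3 → 6 → 1
It first returns after 10 in-shuffles.

10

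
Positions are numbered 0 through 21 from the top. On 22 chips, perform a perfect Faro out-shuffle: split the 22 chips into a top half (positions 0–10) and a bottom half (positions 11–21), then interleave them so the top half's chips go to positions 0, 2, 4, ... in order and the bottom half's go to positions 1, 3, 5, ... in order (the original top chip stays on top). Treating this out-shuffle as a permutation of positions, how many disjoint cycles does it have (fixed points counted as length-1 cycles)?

Trace each unvisited position around until it returns:
(0) (1 2 4 8 16 11) (3 6 12) (5 10 20 19 17 13) (7 14) (9 18 15) (21)
7 cycles in total.

7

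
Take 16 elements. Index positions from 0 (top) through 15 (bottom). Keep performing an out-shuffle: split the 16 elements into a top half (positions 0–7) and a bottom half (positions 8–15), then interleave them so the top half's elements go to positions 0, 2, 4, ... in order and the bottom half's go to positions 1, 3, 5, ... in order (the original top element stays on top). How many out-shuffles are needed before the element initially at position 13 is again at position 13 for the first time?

4

Follow position 13 under repeated out-shuffles:
13 → 11 → 7 → 14 → 13
It first returns after 4 out-shuffles.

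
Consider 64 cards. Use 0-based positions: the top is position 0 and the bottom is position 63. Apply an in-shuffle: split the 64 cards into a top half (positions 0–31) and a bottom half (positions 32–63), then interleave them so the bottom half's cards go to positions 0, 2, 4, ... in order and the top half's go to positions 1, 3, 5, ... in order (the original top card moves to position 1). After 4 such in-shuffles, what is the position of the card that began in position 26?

41

Track the card's position through each in-shuffle:
26 → 53 → 42 → 20 → 41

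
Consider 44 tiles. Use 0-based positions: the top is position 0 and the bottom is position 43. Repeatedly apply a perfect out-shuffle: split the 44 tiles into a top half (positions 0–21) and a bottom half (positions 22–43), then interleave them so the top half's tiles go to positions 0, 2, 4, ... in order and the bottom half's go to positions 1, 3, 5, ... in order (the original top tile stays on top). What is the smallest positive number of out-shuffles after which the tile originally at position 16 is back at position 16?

Follow position 16 under repeated out-shuffles:
16 → 32 → 21 → 42 → 41 → 39 → 35 → 27 → 11 → 22 → 1 → 2 → 4 → 8 → 16
It first returns after 14 out-shuffles.

14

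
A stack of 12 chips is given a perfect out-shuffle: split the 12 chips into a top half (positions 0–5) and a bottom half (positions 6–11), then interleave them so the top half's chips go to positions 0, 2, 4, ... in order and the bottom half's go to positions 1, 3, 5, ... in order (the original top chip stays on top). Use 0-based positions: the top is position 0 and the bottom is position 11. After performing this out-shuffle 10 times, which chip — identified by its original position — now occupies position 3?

3

Work backwards from position 3, undoing one out-shuffle at a time:
3 ← 7 ← 9 ← 10 ← 5 ← 8 ← 4 ← 2 ← 1 ← 6 ← 3
So the chip now at position 3 started at position 3.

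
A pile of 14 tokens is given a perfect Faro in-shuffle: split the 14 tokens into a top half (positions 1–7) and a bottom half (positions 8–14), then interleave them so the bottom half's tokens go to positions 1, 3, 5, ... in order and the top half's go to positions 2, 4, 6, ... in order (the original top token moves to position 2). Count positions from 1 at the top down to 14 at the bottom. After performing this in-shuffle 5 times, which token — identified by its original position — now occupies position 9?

12

Work backwards from position 9, undoing one in-shuffle at a time:
9 ← 12 ← 6 ← 3 ← 9 ← 12
So the token now at position 9 started at position 12.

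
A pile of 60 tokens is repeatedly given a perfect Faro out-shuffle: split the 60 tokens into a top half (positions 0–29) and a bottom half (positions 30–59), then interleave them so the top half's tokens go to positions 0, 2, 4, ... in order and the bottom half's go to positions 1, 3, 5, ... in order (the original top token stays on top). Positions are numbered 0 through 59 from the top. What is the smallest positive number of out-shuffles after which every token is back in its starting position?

58

The out-shuffle permutes the 60 positions with cycle lengths [1, 1, 58].
Every token is home exactly when every cycle has completed a whole number of laps, i.e. after lcm(1, 58) = 58 out-shuffles.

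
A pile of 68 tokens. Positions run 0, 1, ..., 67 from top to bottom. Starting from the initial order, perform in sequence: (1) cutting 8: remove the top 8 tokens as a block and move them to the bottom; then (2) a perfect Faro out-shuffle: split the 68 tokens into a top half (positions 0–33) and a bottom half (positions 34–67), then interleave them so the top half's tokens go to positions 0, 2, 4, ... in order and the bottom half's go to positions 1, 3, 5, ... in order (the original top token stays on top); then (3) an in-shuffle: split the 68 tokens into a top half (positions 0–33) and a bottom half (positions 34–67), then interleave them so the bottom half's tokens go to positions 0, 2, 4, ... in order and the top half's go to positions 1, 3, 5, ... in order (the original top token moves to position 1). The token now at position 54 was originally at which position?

4

Undo the operations in reverse order, starting from position 54:
  undo op 3 (in-shuffle, from bottom half): 54 ← 61
  undo op 2 (out-shuffle, from bottom half): 61 ← 64
  undo op 1 (cut 8): 64 ← 4
So the token at position 54 came from original position 4.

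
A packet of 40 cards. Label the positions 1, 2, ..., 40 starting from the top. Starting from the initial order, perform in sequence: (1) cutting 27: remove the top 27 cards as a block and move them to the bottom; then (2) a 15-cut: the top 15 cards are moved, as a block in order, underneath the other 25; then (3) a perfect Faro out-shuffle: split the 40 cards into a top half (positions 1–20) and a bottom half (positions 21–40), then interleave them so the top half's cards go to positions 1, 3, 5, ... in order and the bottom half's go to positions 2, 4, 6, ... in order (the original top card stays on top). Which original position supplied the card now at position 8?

Undo the operations in reverse order, starting from position 8:
  undo op 3 (out-shuffle, from bottom half): 8 ← 24
  undo op 2 (cut 15): 24 ← 39
  undo op 1 (cut 27): 39 ← 26
So the card at position 8 came from original position 26.

26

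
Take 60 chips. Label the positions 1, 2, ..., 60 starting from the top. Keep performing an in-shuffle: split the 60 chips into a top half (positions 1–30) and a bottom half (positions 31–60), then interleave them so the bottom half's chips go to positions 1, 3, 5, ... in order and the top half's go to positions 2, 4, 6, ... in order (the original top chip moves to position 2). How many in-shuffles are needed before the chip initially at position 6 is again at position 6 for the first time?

60

Follow position 6 under repeated in-shuffles:
6 → 12 → 24 → 48 → 35 → 9 → 18 → 36 → ... → 6 (length 60)
It first returns after 60 in-shuffles.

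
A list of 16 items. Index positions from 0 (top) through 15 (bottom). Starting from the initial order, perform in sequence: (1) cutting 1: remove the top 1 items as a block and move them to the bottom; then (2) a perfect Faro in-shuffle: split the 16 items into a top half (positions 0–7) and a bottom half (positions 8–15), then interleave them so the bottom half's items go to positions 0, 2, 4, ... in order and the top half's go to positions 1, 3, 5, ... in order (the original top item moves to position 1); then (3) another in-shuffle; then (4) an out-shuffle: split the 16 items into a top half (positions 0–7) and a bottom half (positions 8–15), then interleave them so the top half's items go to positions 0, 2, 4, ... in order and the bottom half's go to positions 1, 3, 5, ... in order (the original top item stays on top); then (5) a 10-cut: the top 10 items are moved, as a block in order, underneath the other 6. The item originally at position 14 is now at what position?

14

Track the item from position 14 forward through each operation:
  after op 1 (cut 1): 14 → 13
  after op 2 (in-shuffle): 13 → 10
  after op 3 (in-shuffle): 10 → 4
  after op 4 (out-shuffle): 4 → 8
  after op 5 (cut 10): 8 → 14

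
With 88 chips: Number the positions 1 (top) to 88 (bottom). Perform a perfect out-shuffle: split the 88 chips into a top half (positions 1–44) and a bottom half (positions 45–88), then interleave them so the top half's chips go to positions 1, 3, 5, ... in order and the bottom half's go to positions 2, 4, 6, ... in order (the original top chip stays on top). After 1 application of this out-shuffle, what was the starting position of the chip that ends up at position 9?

5

Work backwards from position 9, undoing one out-shuffle at a time:
9 ← 5
So the chip now at position 9 started at position 5.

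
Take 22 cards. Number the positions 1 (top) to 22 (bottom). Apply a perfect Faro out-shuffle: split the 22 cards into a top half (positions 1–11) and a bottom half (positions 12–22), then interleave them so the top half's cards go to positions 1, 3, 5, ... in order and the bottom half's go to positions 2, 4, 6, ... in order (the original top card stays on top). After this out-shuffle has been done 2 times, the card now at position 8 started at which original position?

Work backwards from position 8, undoing one out-shuffle at a time:
8 ← 15 ← 8
So the card now at position 8 started at position 8.

8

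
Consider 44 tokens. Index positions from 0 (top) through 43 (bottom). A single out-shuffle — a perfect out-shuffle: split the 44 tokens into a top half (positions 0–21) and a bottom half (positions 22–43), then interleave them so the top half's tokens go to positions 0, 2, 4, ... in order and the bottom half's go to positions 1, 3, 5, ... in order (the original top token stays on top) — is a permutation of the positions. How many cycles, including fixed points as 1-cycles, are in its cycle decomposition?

5

Trace each unvisited position around until it returns:
(0) (1 2 4 8 16 32 ... len 14) (3 6 12 24 5 10 ... len 14) (7 14 28 13 26 9 ... len 14) (43)
5 cycles in total.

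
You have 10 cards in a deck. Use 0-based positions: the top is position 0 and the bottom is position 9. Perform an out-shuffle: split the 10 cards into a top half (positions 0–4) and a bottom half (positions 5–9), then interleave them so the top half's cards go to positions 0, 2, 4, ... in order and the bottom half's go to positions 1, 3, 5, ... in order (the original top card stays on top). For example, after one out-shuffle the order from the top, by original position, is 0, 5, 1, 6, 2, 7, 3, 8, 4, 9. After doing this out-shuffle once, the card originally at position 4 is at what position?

8

Track the card's position through each out-shuffle:
4 → 8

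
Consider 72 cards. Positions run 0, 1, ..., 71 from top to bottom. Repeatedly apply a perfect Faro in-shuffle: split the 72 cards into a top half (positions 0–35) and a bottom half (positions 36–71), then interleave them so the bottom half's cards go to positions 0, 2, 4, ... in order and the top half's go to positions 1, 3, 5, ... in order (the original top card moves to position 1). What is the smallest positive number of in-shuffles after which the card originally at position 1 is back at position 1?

9

Follow position 1 under repeated in-shuffles:
1 → 3 → 7 → 15 → 31 → 63 → 54 → 36 → 0 → 1
It first returns after 9 in-shuffles.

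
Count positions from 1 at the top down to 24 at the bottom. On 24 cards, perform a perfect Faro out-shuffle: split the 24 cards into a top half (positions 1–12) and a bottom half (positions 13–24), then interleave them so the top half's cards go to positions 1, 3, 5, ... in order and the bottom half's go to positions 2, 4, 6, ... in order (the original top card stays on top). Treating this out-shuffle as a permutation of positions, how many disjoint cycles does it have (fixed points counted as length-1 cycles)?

Trace each unvisited position around until it returns:
(1) (2 3 5 9 17 10 ... len 11) (6 11 21 18 12 23 ... len 11) (24)
4 cycles in total.

4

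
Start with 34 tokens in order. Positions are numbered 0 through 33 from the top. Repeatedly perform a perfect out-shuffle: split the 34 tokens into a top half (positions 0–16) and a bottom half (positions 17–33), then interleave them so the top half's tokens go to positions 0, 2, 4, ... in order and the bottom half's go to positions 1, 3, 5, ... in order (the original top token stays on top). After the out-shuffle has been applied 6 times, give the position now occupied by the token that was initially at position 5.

23

Track the token's position through each out-shuffle:
5 → 10 → 20 → 7 → 14 → 28 → 23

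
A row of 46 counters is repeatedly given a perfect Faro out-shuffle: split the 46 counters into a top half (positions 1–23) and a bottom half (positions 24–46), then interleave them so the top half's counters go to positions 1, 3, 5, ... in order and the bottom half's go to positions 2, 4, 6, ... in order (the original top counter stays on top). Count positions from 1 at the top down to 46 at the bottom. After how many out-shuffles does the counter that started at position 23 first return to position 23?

12

Follow position 23 under repeated out-shuffles:
23 → 45 → 44 → 42 → 38 → 30 → 14 → 27 → 8 → 15 → 29 → 12 → 23
It first returns after 12 out-shuffles.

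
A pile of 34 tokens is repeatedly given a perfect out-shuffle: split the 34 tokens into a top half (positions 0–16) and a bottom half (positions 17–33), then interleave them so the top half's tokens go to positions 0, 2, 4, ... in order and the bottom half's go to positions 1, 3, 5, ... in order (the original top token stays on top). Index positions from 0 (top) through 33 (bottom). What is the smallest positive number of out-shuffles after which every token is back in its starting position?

10

The out-shuffle permutes the 34 positions with cycle lengths [1, 1, 2, 10, 10, 10].
Every token is home exactly when every cycle has completed a whole number of laps, i.e. after lcm(1, 2, 10) = 10 out-shuffles.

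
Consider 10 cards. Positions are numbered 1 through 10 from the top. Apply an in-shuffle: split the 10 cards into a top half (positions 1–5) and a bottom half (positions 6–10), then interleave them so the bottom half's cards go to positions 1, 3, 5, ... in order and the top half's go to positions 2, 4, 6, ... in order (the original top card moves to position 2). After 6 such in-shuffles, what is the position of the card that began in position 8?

Track the card's position through each in-shuffle:
8 → 5 → 10 → 9 → 7 → 3 → 6

6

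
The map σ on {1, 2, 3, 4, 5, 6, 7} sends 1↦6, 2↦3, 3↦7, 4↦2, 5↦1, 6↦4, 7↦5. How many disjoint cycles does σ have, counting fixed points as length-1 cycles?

Cycle decomposition: (1 6 4 2 3 7 5).
1 cycle.

1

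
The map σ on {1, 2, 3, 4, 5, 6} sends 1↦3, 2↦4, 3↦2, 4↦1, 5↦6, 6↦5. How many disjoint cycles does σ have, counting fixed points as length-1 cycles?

Cycle decomposition: (1 3 2 4) (5 6).
2 cycles.

2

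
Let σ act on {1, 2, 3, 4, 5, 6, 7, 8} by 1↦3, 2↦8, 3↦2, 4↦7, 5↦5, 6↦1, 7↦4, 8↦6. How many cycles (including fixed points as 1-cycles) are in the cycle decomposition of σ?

3

Cycle decomposition: (1 3 2 8 6) (4 7) (5).
3 cycles.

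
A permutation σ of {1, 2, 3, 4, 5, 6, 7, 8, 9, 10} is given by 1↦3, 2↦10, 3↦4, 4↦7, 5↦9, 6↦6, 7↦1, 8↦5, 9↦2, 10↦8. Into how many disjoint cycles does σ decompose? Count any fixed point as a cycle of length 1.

3

Cycle decomposition: (1 3 4 7) (2 10 8 5 9) (6).
3 cycles.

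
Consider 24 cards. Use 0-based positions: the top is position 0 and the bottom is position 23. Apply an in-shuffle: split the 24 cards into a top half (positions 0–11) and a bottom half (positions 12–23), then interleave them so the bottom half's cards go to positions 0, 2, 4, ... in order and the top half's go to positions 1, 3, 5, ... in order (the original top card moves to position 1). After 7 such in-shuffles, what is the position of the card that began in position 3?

11

Track the card's position through each in-shuffle:
3 → 7 → 15 → 6 → 13 → 2 → 5 → 11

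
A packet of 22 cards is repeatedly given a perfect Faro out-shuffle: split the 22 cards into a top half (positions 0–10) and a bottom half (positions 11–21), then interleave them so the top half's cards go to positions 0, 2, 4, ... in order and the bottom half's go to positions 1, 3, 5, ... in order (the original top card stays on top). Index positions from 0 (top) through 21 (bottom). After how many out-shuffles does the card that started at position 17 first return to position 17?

Follow position 17 under repeated out-shuffles:
17 → 13 → 5 → 10 → 20 → 19 → 17
It first returns after 6 out-shuffles.

6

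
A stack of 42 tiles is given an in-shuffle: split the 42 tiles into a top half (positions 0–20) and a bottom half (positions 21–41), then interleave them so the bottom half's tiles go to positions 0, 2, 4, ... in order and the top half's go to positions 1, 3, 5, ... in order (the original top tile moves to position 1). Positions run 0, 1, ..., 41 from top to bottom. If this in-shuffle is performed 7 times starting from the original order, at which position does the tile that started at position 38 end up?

3

Track the tile's position through each in-shuffle:
38 → 34 → 26 → 10 → 21 → 0 → 1 → 3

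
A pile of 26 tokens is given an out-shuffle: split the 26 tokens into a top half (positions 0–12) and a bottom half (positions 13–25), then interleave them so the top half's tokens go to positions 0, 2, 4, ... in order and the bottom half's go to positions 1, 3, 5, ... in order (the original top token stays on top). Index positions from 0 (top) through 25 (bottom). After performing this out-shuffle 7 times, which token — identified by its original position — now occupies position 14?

Work backwards from position 14, undoing one out-shuffle at a time:
14 ← 7 ← 16 ← 8 ← 4 ← 2 ← 1 ← 13
So the token now at position 14 started at position 13.

13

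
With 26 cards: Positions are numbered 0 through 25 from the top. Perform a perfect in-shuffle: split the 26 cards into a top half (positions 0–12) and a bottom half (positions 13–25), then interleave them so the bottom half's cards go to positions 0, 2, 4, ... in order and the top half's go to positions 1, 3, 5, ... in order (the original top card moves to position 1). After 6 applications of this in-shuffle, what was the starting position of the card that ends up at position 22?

Work backwards from position 22, undoing one in-shuffle at a time:
22 ← 24 ← 25 ← 12 ← 19 ← 9 ← 4
So the card now at position 22 started at position 4.

4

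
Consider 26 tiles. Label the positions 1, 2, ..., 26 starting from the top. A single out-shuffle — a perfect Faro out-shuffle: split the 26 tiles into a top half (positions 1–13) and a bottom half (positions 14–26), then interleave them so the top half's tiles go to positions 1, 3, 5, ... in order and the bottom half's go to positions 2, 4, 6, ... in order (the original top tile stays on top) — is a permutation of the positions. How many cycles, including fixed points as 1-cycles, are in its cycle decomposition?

4

Trace each unvisited position around until it returns:
(1) (2 3 5 9 17 8 ... len 20) (6 11 21 16) (26)
4 cycles in total.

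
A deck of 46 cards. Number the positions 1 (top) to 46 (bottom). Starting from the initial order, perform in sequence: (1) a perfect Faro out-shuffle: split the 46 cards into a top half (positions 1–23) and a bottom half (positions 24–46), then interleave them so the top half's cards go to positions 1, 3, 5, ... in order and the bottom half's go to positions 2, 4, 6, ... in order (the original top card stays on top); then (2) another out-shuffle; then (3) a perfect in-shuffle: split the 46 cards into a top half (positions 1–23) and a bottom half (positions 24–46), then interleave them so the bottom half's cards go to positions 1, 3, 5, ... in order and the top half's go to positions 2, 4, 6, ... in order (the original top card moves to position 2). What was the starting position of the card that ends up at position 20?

37

Undo the operations in reverse order, starting from position 20:
  undo op 3 (in-shuffle, from top half): 20 ← 10
  undo op 2 (out-shuffle, from bottom half): 10 ← 28
  undo op 1 (out-shuffle, from bottom half): 28 ← 37
So the card at position 20 came from original position 37.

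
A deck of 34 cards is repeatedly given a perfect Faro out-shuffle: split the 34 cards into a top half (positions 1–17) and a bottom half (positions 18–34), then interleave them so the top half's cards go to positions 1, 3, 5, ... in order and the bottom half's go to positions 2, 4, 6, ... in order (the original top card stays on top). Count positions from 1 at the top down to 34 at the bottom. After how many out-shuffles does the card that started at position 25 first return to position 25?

10

Follow position 25 under repeated out-shuffles:
25 → 16 → 31 → 28 → 22 → 10 → 19 → 4 → 7 → 13 → 25
It first returns after 10 out-shuffles.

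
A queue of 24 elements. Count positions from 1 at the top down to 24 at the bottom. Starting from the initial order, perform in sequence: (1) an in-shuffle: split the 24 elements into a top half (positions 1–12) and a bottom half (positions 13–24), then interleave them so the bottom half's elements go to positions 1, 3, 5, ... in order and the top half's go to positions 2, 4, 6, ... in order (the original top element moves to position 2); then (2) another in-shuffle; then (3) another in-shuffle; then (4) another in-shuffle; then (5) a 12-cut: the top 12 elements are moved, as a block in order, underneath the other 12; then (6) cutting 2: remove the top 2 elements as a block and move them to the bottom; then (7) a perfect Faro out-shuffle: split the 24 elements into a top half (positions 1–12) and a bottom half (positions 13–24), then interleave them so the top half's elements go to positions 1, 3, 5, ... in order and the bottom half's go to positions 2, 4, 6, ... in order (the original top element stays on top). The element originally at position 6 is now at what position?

Track the element from position 6 forward through each operation:
  after op 1 (in-shuffle): 6 → 12
  after op 2 (in-shuffle): 12 → 24
  after op 3 (in-shuffle): 24 → 23
  after op 4 (in-shuffle): 23 → 21
  after op 5 (cut 12): 21 → 9
  after op 6 (cut 2): 9 → 7
  after op 7 (out-shuffle): 7 → 13

13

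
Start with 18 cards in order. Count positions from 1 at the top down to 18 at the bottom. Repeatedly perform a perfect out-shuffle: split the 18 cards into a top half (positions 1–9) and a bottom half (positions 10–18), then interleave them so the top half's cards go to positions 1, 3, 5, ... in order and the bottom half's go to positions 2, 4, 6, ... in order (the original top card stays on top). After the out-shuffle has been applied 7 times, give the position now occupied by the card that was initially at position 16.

17

Track the card's position through each out-shuffle:
16 → 14 → 10 → 2 → 3 → 5 → 9 → 17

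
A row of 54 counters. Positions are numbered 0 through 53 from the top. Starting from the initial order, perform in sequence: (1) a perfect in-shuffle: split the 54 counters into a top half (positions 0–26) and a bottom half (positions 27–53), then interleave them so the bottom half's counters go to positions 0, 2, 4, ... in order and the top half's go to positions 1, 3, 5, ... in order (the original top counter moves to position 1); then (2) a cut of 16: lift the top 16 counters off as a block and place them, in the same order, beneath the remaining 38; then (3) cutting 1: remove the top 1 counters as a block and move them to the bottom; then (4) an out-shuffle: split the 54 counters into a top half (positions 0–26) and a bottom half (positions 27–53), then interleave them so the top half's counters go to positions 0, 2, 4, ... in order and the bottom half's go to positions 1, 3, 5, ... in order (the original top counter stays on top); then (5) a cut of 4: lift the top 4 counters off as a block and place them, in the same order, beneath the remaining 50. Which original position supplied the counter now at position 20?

Undo the operations in reverse order, starting from position 20:
  undo op 5 (cut 4): 20 ← 24
  undo op 4 (out-shuffle, from top half): 24 ← 12
  undo op 3 (cut 1): 12 ← 13
  undo op 2 (cut 16): 13 ← 29
  undo op 1 (in-shuffle, from top half): 29 ← 14
So the counter at position 20 came from original position 14.

14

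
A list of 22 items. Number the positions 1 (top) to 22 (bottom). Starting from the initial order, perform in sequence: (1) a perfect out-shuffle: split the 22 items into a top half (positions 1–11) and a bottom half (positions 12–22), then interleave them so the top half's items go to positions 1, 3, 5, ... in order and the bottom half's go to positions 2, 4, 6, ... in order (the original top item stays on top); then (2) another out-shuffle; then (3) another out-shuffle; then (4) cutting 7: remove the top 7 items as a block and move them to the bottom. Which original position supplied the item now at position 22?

7

Undo the operations in reverse order, starting from position 22:
  undo op 4 (cut 7): 22 ← 7
  undo op 3 (out-shuffle, from top half): 7 ← 4
  undo op 2 (out-shuffle, from bottom half): 4 ← 13
  undo op 1 (out-shuffle, from top half): 13 ← 7
So the item at position 22 came from original position 7.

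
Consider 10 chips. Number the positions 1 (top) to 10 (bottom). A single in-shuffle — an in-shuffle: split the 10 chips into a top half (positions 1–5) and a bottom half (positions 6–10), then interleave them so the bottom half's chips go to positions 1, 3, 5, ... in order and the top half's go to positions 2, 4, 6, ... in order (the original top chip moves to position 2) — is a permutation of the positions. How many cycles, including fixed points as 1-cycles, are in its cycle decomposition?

Trace each unvisited position around until it returns:
(1 2 4 8 5 10 9 7 3 6)
1 cycle in total.

1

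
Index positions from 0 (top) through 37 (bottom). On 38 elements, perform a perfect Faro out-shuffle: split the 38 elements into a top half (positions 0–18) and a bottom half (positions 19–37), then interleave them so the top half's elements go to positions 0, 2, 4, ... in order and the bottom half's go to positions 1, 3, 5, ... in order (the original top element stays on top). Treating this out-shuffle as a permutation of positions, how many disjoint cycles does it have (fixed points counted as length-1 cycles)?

Trace each unvisited position around until it returns:
(0) (1 2 4 8 16 32 ... len 36) (37)
3 cycles in total.

3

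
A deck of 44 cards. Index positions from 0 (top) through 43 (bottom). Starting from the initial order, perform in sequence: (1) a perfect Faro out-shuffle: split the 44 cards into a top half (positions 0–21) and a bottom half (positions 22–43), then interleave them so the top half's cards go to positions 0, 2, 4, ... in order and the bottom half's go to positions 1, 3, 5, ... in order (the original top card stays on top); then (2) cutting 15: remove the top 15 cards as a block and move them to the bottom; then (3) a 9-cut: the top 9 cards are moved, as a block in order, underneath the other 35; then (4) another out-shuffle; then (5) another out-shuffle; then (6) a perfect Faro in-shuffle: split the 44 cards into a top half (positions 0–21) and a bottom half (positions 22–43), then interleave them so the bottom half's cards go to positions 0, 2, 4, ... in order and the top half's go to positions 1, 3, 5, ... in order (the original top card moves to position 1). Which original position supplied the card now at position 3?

39

Undo the operations in reverse order, starting from position 3:
  undo op 6 (in-shuffle, from top half): 3 ← 1
  undo op 5 (out-shuffle, from bottom half): 1 ← 22
  undo op 4 (out-shuffle, from top half): 22 ← 11
  undo op 3 (cut 9): 11 ← 20
  undo op 2 (cut 15): 20 ← 35
  undo op 1 (out-shuffle, from bottom half): 35 ← 39
So the card at position 3 came from original position 39.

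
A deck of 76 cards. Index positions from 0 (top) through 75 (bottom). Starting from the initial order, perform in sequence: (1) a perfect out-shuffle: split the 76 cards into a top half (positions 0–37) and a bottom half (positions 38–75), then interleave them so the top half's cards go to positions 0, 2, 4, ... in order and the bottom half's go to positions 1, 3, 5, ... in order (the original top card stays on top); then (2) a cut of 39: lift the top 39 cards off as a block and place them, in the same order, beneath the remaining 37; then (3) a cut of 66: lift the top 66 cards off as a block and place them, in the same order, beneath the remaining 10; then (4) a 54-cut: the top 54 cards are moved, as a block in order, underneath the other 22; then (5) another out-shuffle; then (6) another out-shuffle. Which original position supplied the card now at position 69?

Undo the operations in reverse order, starting from position 69:
  undo op 6 (out-shuffle, from bottom half): 69 ← 72
  undo op 5 (out-shuffle, from top half): 72 ← 36
  undo op 4 (cut 54): 36 ← 14
  undo op 3 (cut 66): 14 ← 4
  undo op 2 (cut 39): 4 ← 43
  undo op 1 (out-shuffle, from bottom half): 43 ← 59
So the card at position 69 came from original position 59.

59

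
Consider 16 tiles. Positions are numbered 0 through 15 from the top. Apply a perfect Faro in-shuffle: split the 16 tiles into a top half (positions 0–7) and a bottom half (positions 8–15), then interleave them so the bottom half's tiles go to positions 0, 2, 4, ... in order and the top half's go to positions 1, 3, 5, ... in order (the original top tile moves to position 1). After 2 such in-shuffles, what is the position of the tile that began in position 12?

Track the tile's position through each in-shuffle:
12 → 8 → 0

0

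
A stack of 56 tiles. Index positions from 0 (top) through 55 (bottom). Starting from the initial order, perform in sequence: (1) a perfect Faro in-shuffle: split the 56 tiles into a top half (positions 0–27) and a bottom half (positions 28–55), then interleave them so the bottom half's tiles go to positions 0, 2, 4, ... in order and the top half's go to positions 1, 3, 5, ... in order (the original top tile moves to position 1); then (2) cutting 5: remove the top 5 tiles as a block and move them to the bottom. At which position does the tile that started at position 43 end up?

25

Track the tile from position 43 forward through each operation:
  after op 1 (in-shuffle): 43 → 30
  after op 2 (cut 5): 30 → 25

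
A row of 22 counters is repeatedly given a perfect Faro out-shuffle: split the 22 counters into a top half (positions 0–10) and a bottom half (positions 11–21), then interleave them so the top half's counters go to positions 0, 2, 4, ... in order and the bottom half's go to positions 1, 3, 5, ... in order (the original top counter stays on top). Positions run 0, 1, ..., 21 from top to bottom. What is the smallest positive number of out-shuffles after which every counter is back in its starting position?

The out-shuffle permutes the 22 positions with cycle lengths [1, 1, 2, 3, 3, 6, 6].
Every counter is home exactly when every cycle has completed a whole number of laps, i.e. after lcm(1, 2, 3, 6) = 6 out-shuffles.

6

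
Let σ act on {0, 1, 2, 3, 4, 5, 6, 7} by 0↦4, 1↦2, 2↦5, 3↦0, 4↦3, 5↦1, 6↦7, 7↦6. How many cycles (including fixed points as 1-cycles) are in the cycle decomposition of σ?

3

Cycle decomposition: (0 4 3) (1 2 5) (6 7).
3 cycles.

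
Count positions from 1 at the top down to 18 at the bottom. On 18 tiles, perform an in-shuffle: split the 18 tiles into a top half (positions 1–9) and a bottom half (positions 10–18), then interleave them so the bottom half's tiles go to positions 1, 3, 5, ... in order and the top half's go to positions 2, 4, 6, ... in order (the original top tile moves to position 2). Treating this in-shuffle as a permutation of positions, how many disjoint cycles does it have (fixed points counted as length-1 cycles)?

1

Trace each unvisited position around until it returns:
(1 2 4 8 16 13 ... len 18)
1 cycle in total.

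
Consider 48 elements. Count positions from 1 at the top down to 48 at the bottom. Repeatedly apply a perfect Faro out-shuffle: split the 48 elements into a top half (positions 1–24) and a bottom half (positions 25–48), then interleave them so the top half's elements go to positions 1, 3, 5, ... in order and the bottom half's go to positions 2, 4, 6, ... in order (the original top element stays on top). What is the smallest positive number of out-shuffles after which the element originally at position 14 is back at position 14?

23

Follow position 14 under repeated out-shuffles:
14 → 27 → 6 → 11 → 21 → 41 → 34 → 20 → ... → 14 (length 23)
It first returns after 23 out-shuffles.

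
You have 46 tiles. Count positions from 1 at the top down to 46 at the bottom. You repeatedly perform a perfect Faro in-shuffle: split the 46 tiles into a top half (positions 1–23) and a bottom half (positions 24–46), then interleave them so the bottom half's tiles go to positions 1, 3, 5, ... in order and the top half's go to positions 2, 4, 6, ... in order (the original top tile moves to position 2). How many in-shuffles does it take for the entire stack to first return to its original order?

23

The in-shuffle permutes the 46 positions with cycle lengths [23, 23].
Every tile is home exactly when every cycle has completed a whole number of laps, i.e. after lcm(23) = 23 in-shuffles.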